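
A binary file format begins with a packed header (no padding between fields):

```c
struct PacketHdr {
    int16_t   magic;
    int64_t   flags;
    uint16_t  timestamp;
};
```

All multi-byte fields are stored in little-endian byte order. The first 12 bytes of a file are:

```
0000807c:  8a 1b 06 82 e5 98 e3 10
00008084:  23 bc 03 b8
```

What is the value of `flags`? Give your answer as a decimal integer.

-4890046200685428218

`flags` follows `magic` (2 bytes), so it starts at byte offset 2 and occupies 8 bytes.
Bytes at offsets 2..9: 06 82 E5 98 E3 10 23 BC.
Little-endian: lowest address holds the least-significant byte.
Reassemble most-significant byte first: BC 23 10 E3 98 E5 82 06 → 0xBC2310E398E58206.
Top bit is set, so as a signed 64-bit value this is 0xBC2310E398E58206 − 2^64 = -4890046200685428218.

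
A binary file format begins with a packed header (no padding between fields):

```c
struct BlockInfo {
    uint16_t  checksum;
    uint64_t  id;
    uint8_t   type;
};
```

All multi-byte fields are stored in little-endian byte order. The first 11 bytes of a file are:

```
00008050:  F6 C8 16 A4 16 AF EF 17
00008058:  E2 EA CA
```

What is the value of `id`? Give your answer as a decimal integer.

`id` follows `checksum` (2 bytes), so it starts at byte offset 2 and occupies 8 bytes.
Bytes at offsets 2..9: 16 A4 16 AF EF 17 E2 EA.
In little-endian order the low byte comes first in memory.
Reassemble most-significant byte first: EA E2 17 EF AF 16 A4 16 → 0xEAE217EFAF16A416.
0xEAE217EFAF16A416 = 16925116667813864470.

16925116667813864470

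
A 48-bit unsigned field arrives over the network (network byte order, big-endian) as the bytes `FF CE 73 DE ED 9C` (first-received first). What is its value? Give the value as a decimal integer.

281262172335516

Big-endian stores the most-significant byte at the lowest address.
The bytes are already most-significant first: 0xFFCE73DEED9C.
0xFFCE73DEED9C = 281262172335516.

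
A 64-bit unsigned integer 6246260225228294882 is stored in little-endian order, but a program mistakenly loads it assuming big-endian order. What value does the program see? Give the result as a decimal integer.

6246260225228294882 in 64-bit hexadecimal is 0x56AF2C94AB624AE2.
Stored little-endian, the bytes at ascending addresses are E2 4A 62 AB 94 2C AF 56.
Read back as big-endian, the last byte is least significant, giving 0xE24A62AB942CAF56.
0xE24A62AB942CAF56 = 16305953889913188182.

16305953889913188182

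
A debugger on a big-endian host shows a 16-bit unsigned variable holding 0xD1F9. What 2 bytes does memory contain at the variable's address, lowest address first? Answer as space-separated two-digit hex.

Split into bytes (most-significant first): D1 F9.
Big-endian: lowest address holds the most-significant byte.
So the memory order matches the most-significant-first order: D1 F9.

D1 F9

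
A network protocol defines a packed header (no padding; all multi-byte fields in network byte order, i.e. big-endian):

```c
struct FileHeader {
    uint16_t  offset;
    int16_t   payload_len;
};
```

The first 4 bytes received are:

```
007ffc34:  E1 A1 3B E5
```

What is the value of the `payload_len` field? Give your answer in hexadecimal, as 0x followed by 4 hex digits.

`payload_len` follows `offset` (2 bytes), so it starts at byte offset 2 and occupies 2 bytes.
Bytes at offsets 2..3: 3B E5.
Big-endian stores the most-significant byte at the lowest address.
The bytes are already most-significant first: 0x3BE5.

0x3BE5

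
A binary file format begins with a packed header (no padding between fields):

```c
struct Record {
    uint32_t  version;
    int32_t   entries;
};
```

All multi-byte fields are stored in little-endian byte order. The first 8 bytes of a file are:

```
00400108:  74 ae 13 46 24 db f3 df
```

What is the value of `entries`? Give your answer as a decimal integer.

`entries` follows `version` (4 bytes), so it starts at byte offset 4 and occupies 4 bytes.
Bytes at offsets 4..7: 24 DB F3 DF.
In little-endian order the low byte comes first in memory.
Reassemble most-significant byte first: DF F3 DB 24 → 0xDFF3DB24.
Top bit is set, so as a signed 32-bit value this is 0xDFF3DB24 − 2^32 = -537666780.

-537666780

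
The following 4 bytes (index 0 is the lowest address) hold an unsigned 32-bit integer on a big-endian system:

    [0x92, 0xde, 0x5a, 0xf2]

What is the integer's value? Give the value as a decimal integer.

In big-endian order the high byte comes first in memory.
The bytes are already most-significant first: 0x92DE5AF2.
0x92DE5AF2 = 2464045810.

2464045810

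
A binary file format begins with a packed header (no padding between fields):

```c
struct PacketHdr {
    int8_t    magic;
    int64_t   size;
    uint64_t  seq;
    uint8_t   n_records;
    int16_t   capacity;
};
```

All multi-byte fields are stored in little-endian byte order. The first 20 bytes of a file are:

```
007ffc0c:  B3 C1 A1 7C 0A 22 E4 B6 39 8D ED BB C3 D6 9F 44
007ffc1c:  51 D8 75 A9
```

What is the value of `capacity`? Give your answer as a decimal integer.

`capacity` follows `magic` (1 B), `size` (8 B), `seq` (8 B), `n_records` (1 B), so it starts at offset 1 + 8 + 8 + 1 = 18 and occupies 2 bytes.
Bytes at offsets 18..19: 75 A9.
Little-endian: lowest address holds the least-significant byte.
Reassemble most-significant byte first: A9 75 → 0xA975.
Top bit is set, so as a signed 16-bit value this is 0xA975 − 2^16 = -22155.

-22155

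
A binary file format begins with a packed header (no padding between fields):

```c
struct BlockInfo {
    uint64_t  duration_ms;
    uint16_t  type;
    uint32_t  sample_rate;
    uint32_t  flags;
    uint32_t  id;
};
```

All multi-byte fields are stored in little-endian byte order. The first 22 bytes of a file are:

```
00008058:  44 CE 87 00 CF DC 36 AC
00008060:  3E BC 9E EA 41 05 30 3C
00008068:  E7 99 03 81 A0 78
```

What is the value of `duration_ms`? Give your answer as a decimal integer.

`duration_ms` is the first field, at byte offset 0, occupying 8 bytes.
Bytes at offsets 0..7: 44 CE 87 00 CF DC 36 AC.
Little-endian: lowest address holds the least-significant byte.
Reassemble most-significant byte first: AC 36 DC CF 00 87 CE 44 → 0xAC36DCCF0087CE44.
0xAC36DCCF0087CE44 = 12409348604891221572.

12409348604891221572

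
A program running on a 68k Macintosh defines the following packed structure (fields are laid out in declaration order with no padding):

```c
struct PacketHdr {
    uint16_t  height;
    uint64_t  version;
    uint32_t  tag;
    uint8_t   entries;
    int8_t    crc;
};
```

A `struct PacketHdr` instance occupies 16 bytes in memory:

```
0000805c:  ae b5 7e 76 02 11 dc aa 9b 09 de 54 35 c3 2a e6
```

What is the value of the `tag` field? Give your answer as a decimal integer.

3730060739

`tag` follows `height` (2 B), `version` (8 B), so it starts at offset 2 + 8 = 10 and occupies 4 bytes.
Bytes at offsets 10..13: DE 54 35 C3.
Big-endian stores the most-significant byte at the lowest address.
The bytes are already most-significant first: 0xDE5435C3.
0xDE5435C3 = 3730060739.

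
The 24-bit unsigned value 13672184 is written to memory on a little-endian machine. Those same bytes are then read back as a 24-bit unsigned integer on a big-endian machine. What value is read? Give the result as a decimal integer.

13672184 in 24-bit hexadecimal is 0xD09EF8.
Stored little-endian, the bytes at ascending addresses are F8 9E D0.
Read back as big-endian, the last byte is least significant, giving 0xF89ED0.
0xF89ED0 = 16293584.

16293584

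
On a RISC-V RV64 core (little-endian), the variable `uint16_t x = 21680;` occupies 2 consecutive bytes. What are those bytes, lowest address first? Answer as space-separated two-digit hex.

21680 in hexadecimal, padded to 16 bits, is 0x54B0.
Split into bytes (most-significant first): 54 B0.
In little-endian order the low byte comes first in memory.
So at ascending addresses the bytes are B0 54.

B0 54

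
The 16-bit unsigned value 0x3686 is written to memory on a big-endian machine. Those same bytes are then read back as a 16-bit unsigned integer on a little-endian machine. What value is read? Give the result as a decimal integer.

Stored big-endian, the bytes at ascending addresses are 36 86.
Read back as little-endian, the first byte is least significant, giving 0x8636.
0x8636 = 34358.

34358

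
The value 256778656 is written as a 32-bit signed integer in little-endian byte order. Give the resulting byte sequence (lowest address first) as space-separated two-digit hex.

256778656 in hexadecimal, padded to 32 bits, is 0x0F4E21A0.
Split into bytes (most-significant first): 0F 4E 21 A0.
In little-endian order the low byte comes first in memory.
So at ascending addresses the bytes are A0 21 4E 0F.

A0 21 4E 0F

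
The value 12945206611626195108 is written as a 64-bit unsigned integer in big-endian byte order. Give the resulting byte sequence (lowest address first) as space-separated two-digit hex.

B3 A6 9C D3 9E 04 78 A4

12945206611626195108 in hexadecimal, padded to 64 bits, is 0xB3A69CD39E0478A4.
Split into bytes (most-significant first): B3 A6 9C D3 9E 04 78 A4.
In big-endian order the high byte comes first in memory.
So the memory order matches the most-significant-first order: B3 A6 9C D3 9E 04 78 A4.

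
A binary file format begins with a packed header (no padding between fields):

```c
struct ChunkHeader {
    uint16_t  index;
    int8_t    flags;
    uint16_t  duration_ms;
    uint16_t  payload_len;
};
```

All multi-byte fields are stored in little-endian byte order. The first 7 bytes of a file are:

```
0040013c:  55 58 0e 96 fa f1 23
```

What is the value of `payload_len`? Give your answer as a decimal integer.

`payload_len` follows `index` (2 B), `flags` (1 B), `duration_ms` (2 B), so it starts at offset 2 + 1 + 2 = 5 and occupies 2 bytes.
Bytes at offsets 5..6: F1 23.
Little-endian: lowest address holds the least-significant byte.
Reassemble most-significant byte first: 23 F1 → 0x23F1.
0x23F1 = 9201.

9201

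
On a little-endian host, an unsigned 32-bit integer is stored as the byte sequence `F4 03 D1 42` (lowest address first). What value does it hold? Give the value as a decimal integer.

Little-endian stores the least-significant byte at the lowest address.
Reassemble most-significant byte first: 42 D1 03 F4 → 0x42D103F4.
0x42D103F4 = 1120994292.

1120994292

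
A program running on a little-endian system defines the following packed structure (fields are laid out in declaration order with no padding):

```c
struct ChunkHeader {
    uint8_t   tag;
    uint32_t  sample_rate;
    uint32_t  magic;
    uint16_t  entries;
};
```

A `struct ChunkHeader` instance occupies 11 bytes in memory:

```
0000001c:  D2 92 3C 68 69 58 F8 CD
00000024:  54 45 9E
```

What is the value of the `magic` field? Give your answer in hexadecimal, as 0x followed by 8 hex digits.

`magic` follows `tag` (1 B), `sample_rate` (4 B), so it starts at offset 1 + 4 = 5 and occupies 4 bytes.
Bytes at offsets 5..8: 58 F8 CD 54.
Little-endian: lowest address holds the least-significant byte.
Reassemble most-significant byte first: 54 CD F8 58 → 0x54CDF858.

0x54CDF858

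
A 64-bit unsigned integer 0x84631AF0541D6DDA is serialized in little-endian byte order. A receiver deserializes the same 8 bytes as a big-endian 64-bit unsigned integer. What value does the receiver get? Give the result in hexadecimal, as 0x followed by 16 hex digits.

Stored little-endian, the bytes at ascending addresses are DA 6D 1D 54 F0 1A 63 84.
Read back as big-endian, the last byte is least significant, giving 0xDA6D1D54F01A6384.

0xDA6D1D54F01A6384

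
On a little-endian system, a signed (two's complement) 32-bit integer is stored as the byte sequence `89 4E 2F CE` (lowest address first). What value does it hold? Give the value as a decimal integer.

Little-endian: lowest address holds the least-significant byte.
Reassemble most-significant byte first: CE 2F 4E 89 → 0xCE2F4E89.
Top bit is set, so as a signed 32-bit value this is 0xCE2F4E89 − 2^32 = -835760503.

-835760503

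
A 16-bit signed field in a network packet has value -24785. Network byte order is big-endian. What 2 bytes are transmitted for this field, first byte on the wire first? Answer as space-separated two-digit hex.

Two's complement of -24785 in 16 bits: 24785 = 0x60D1; invert → 0x9F2E; add 1 → 0x9F2F.
Split into bytes (most-significant first): 9F 2F.
Big-endian stores the most-significant byte at the lowest address.
So the memory order matches the most-significant-first order: 9F 2F.

9F 2F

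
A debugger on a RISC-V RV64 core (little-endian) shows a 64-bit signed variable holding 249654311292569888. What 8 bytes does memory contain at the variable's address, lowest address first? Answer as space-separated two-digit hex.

20 09 3D FD 45 F3 76 03

249654311292569888 in hexadecimal, padded to 64 bits, is 0x0376F345FD3D0920.
Split into bytes (most-significant first): 03 76 F3 45 FD 3D 09 20.
Little-endian: lowest address holds the least-significant byte.
So at ascending addresses the bytes are 20 09 3D FD 45 F3 76 03.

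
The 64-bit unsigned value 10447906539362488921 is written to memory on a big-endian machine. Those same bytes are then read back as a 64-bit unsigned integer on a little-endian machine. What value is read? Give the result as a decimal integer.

10447906539362488921 in 64-bit hexadecimal is 0x90FE6BA4652E9259.
Stored big-endian, the bytes at ascending addresses are 90 FE 6B A4 65 2E 92 59.
Read back as little-endian, the first byte is least significant, giving 0x59922E65A46BFE90.
0x59922E65A46BFE90 = 6454272230060457616.

6454272230060457616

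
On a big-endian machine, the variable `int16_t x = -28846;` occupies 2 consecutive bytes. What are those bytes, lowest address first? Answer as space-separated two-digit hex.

8F 52

Two's complement of -28846 in 16 bits: 28846 = 0x70AE; invert → 0x8F51; add 1 → 0x8F52.
Split into bytes (most-significant first): 8F 52.
Big-endian stores the most-significant byte at the lowest address.
So the memory order matches the most-significant-first order: 8F 52.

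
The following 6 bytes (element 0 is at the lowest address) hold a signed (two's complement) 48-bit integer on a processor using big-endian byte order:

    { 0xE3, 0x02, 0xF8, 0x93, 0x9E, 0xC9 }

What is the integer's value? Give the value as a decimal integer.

-31873076846903

Big-endian: lowest address holds the most-significant byte.
The bytes are already most-significant first: 0xE302F8939EC9.
Top bit is set, so as a signed 48-bit value this is 0xE302F8939EC9 − 2^48 = -31873076846903.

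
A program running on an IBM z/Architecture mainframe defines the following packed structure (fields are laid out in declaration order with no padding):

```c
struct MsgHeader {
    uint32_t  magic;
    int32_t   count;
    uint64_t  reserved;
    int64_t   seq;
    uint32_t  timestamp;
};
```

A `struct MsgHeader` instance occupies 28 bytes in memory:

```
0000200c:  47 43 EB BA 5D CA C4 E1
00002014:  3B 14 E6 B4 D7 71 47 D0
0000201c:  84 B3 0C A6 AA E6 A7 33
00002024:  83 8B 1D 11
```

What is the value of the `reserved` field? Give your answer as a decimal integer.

4257281212154988496

`reserved` follows `magic` (4 B), `count` (4 B), so it starts at offset 4 + 4 = 8 and occupies 8 bytes.
Bytes at offsets 8..15: 3B 14 E6 B4 D7 71 47 D0.
Big-endian: lowest address holds the most-significant byte.
The bytes are already most-significant first: 0x3B14E6B4D77147D0.
0x3B14E6B4D77147D0 = 4257281212154988496.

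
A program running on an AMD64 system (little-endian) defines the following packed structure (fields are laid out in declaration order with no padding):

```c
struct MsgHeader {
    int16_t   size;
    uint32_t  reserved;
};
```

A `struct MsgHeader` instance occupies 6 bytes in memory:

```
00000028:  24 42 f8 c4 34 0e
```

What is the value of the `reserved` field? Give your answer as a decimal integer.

`reserved` follows `size` (2 bytes), so it starts at byte offset 2 and occupies 4 bytes.
Bytes at offsets 2..5: F8 C4 34 0E.
Little-endian stores the least-significant byte at the lowest address.
Reassemble most-significant byte first: 0E 34 C4 F8 → 0x0E34C4F8.
0x0E34C4F8 = 238339320.

238339320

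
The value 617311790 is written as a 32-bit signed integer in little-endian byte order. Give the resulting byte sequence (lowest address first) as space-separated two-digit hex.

617311790 in hexadecimal, padded to 32 bits, is 0x24CB6E2E.
Split into bytes (most-significant first): 24 CB 6E 2E.
Little-endian stores the least-significant byte at the lowest address.
So at ascending addresses the bytes are 2E 6E CB 24.

2E 6E CB 24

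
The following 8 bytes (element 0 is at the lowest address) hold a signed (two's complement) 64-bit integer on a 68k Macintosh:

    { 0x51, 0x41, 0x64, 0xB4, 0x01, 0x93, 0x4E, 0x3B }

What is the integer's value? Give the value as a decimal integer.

In big-endian order the high byte comes first in memory.
The bytes are already most-significant first: 0x514164B401934E3B.
0x514164B401934E3B = 5855071714841677371.

5855071714841677371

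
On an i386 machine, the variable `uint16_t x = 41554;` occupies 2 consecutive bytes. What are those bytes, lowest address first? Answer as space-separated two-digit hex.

52 A2

41554 in hexadecimal, padded to 16 bits, is 0xA252.
Split into bytes (most-significant first): A2 52.
Little-endian stores the least-significant byte at the lowest address.
So at ascending addresses the bytes are 52 A2.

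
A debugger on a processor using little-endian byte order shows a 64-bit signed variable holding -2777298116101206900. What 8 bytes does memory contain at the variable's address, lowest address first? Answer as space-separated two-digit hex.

8C 0C 6D 02 14 0E 75 D9

Two's complement of -2777298116101206900 in 64 bits: 2777298116101206900 = 0x268AF1EBFD92F374; invert → 0xD9750E14026D0C8B; add 1 → 0xD9750E14026D0C8C.
Split into bytes (most-significant first): D9 75 0E 14 02 6D 0C 8C.
Little-endian stores the least-significant byte at the lowest address.
So at ascending addresses the bytes are 8C 0C 6D 02 14 0E 75 D9.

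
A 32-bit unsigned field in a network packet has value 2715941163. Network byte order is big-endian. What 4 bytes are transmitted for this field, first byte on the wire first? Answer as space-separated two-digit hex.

2715941163 in hexadecimal, padded to 32 bits, is 0xA1E1F92B.
Split into bytes (most-significant first): A1 E1 F9 2B.
In big-endian order the high byte comes first in memory.
So the memory order matches the most-significant-first order: A1 E1 F9 2B.

A1 E1 F9 2B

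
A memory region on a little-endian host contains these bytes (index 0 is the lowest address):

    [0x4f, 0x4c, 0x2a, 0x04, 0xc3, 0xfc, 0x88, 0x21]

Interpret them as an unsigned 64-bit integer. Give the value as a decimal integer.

2416459114602974287

Little-endian stores the least-significant byte at the lowest address.
Reassemble most-significant byte first: 21 88 FC C3 04 2A 4C 4F → 0x2188FCC3042A4C4F.
0x2188FCC3042A4C4F = 2416459114602974287.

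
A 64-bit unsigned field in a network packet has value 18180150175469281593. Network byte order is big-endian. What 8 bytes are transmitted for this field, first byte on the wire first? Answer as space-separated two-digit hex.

FC 4C DE 43 14 1A 21 39

18180150175469281593 in hexadecimal, padded to 64 bits, is 0xFC4CDE43141A2139.
Split into bytes (most-significant first): FC 4C DE 43 14 1A 21 39.
Big-endian stores the most-significant byte at the lowest address.
So the memory order matches the most-significant-first order: FC 4C DE 43 14 1A 21 39.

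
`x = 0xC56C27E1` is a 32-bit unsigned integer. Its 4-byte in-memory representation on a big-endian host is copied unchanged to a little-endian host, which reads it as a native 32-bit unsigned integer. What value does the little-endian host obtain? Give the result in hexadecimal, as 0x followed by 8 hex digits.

Stored big-endian, the bytes at ascending addresses are C5 6C 27 E1.
Read back as little-endian, the first byte is least significant, giving 0xE1276CC5.

0xE1276CC5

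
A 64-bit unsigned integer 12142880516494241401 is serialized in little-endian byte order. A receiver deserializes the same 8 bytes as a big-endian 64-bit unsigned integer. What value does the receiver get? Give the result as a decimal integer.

8768128556685165736

12142880516494241401 in 64-bit hexadecimal is 0xA8842D7E77A6AE79.
Stored little-endian, the bytes at ascending addresses are 79 AE A6 77 7E 2D 84 A8.
Read back as big-endian, the last byte is least significant, giving 0x79AEA6777E2D84A8.
0x79AEA6777E2D84A8 = 8768128556685165736.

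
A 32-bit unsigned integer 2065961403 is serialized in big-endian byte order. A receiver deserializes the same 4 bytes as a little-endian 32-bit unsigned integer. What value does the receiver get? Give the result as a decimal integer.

3138462843

2065961403 in 32-bit hexadecimal is 0x7B2411BB.
Stored big-endian, the bytes at ascending addresses are 7B 24 11 BB.
Read back as little-endian, the first byte is least significant, giving 0xBB11247B.
0xBB11247B = 3138462843.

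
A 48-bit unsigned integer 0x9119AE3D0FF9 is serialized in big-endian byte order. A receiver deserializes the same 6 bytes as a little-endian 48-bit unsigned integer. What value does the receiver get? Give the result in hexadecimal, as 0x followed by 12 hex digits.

0xF90F3DAE1991

Stored big-endian, the bytes at ascending addresses are 91 19 AE 3D 0F F9.
Read back as little-endian, the first byte is least significant, giving 0xF90F3DAE1991.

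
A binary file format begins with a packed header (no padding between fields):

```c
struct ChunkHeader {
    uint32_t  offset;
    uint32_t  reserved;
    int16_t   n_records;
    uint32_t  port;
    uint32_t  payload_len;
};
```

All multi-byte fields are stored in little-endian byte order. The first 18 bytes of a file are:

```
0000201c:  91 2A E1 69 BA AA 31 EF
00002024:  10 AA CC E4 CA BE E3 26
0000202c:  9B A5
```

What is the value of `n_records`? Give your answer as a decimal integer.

`n_records` follows `offset` (4 B), `reserved` (4 B), so it starts at offset 4 + 4 = 8 and occupies 2 bytes.
Bytes at offsets 8..9: 10 AA.
Little-endian: lowest address holds the least-significant byte.
Reassemble most-significant byte first: AA 10 → 0xAA10.
Top bit is set, so as a signed 16-bit value this is 0xAA10 − 2^16 = -22000.

-22000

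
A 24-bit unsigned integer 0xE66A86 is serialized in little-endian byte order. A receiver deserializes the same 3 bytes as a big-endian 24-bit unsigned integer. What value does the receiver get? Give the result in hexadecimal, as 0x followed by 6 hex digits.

Stored little-endian, the bytes at ascending addresses are 86 6A E6.
Read back as big-endian, the last byte is least significant, giving 0x866AE6.

0x866AE6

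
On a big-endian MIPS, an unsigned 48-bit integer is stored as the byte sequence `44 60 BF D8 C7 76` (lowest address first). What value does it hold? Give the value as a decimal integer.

75182326204278

Big-endian: lowest address holds the most-significant byte.
The bytes are already most-significant first: 0x4460BFD8C776.
0x4460BFD8C776 = 75182326204278.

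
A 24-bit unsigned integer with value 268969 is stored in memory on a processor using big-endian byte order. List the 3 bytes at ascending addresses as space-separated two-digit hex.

268969 in hexadecimal, padded to 24 bits, is 0x041AA9.
Split into bytes (most-significant first): 04 1A A9.
Big-endian stores the most-significant byte at the lowest address.
So the memory order matches the most-significant-first order: 04 1A A9.

04 1A A9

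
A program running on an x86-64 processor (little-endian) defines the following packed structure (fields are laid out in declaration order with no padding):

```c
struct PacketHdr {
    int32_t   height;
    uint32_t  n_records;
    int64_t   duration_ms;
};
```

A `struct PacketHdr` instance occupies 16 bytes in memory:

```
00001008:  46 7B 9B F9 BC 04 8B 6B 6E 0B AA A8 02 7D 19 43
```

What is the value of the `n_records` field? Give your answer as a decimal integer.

1804272828

`n_records` follows `height` (4 bytes), so it starts at byte offset 4 and occupies 4 bytes.
Bytes at offsets 4..7: BC 04 8B 6B.
Little-endian: lowest address holds the least-significant byte.
Reassemble most-significant byte first: 6B 8B 04 BC → 0x6B8B04BC.
0x6B8B04BC = 1804272828.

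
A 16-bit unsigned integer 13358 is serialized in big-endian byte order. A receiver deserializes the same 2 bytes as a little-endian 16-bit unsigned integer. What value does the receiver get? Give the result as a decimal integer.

13358 in 16-bit hexadecimal is 0x342E.
Stored big-endian, the bytes at ascending addresses are 34 2E.
Read back as little-endian, the first byte is least significant, giving 0x2E34.
0x2E34 = 11828.

11828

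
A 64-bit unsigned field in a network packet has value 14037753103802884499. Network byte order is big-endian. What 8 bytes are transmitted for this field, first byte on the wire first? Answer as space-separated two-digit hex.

C2 D0 1E 12 9C CE E1 93

14037753103802884499 in hexadecimal, padded to 64 bits, is 0xC2D01E129CCEE193.
Split into bytes (most-significant first): C2 D0 1E 12 9C CE E1 93.
In big-endian order the high byte comes first in memory.
So the memory order matches the most-significant-first order: C2 D0 1E 12 9C CE E1 93.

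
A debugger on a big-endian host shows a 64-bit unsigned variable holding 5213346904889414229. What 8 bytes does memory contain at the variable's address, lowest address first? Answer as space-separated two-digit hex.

48 59 87 63 74 D0 D2 55

5213346904889414229 in hexadecimal, padded to 64 bits, is 0x4859876374D0D255.
Split into bytes (most-significant first): 48 59 87 63 74 D0 D2 55.
Big-endian stores the most-significant byte at the lowest address.
So the memory order matches the most-significant-first order: 48 59 87 63 74 D0 D2 55.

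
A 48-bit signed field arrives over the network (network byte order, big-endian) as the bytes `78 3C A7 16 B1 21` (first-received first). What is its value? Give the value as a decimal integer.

132201896653089

In big-endian order the high byte comes first in memory.
The bytes are already most-significant first: 0x783CA716B121.
0x783CA716B121 = 132201896653089.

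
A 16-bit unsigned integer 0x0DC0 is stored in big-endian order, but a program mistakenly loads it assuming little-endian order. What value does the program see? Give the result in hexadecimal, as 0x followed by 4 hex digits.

0xC00D

Stored big-endian, the bytes at ascending addresses are 0D C0.
Read back as little-endian, the first byte is least significant, giving 0xC00D.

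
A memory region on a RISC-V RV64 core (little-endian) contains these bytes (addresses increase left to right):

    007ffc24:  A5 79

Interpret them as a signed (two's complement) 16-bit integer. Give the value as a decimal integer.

In little-endian order the low byte comes first in memory.
Reassemble most-significant byte first: 79 A5 → 0x79A5.
0x79A5 = 31141.

31141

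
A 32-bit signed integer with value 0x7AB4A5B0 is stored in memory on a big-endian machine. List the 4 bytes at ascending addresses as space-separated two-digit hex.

Split into bytes (most-significant first): 7A B4 A5 B0.
In big-endian order the high byte comes first in memory.
So the memory order matches the most-significant-first order: 7A B4 A5 B0.

7A B4 A5 B0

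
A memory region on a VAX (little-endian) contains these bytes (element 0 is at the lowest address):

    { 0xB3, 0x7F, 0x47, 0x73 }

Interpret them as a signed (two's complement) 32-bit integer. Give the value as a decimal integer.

Little-endian: lowest address holds the least-significant byte.
Reassemble most-significant byte first: 73 47 7F B3 → 0x73477FB3.
0x73477FB3 = 1934065587.

1934065587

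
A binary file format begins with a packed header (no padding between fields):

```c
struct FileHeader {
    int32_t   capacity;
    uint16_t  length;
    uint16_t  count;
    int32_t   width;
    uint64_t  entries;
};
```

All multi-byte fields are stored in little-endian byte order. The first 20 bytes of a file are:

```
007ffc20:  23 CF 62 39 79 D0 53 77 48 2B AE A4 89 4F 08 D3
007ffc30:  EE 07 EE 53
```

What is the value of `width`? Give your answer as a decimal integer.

`width` follows `capacity` (4 B), `length` (2 B), `count` (2 B), so it starts at offset 4 + 2 + 2 = 8 and occupies 4 bytes.
Bytes at offsets 8..11: 48 2B AE A4.
In little-endian order the low byte comes first in memory.
Reassemble most-significant byte first: A4 AE 2B 48 → 0xA4AE2B48.
Top bit is set, so as a signed 32-bit value this is 0xA4AE2B48 − 2^32 = -1532089528.

-1532089528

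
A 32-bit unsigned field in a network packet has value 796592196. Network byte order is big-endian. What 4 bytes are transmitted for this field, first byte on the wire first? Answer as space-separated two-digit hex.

796592196 in hexadecimal, padded to 32 bits, is 0x2F7B0844.
Split into bytes (most-significant first): 2F 7B 08 44.
Big-endian stores the most-significant byte at the lowest address.
So the memory order matches the most-significant-first order: 2F 7B 08 44.

2F 7B 08 44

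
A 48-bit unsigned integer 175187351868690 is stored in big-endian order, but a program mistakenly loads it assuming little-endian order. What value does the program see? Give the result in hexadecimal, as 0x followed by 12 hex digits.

175187351868690 in 48-bit hexadecimal is 0x9F54FBE09512.
Stored big-endian, the bytes at ascending addresses are 9F 54 FB E0 95 12.
Read back as little-endian, the first byte is least significant, giving 0x1295E0FB549F.

0x1295E0FB549F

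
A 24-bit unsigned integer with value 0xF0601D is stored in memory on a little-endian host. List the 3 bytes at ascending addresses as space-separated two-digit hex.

1D 60 F0

Split into bytes (most-significant first): F0 60 1D.
Little-endian stores the least-significant byte at the lowest address.
So at ascending addresses the bytes are 1D 60 F0.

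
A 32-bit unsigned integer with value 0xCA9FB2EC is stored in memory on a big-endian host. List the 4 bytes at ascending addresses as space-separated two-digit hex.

Split into bytes (most-significant first): CA 9F B2 EC.
In big-endian order the high byte comes first in memory.
So the memory order matches the most-significant-first order: CA 9F B2 EC.

CA 9F B2 EC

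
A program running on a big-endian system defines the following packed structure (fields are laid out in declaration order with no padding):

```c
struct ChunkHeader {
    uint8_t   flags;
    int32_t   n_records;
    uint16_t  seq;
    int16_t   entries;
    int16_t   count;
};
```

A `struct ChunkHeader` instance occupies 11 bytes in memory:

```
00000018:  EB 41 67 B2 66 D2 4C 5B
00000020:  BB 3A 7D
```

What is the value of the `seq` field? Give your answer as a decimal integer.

53836

`seq` follows `flags` (1 B), `n_records` (4 B), so it starts at offset 1 + 4 = 5 and occupies 2 bytes.
Bytes at offsets 5..6: D2 4C.
In big-endian order the high byte comes first in memory.
The bytes are already most-significant first: 0xD24C.
0xD24C = 53836.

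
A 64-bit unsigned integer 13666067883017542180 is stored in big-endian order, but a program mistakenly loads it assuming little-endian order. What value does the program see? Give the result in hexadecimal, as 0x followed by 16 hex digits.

13666067883017542180 in 64-bit hexadecimal is 0xBDA7A0556BA29A24.
Stored big-endian, the bytes at ascending addresses are BD A7 A0 55 6B A2 9A 24.
Read back as little-endian, the first byte is least significant, giving 0x249AA26B55A0A7BD.

0x249AA26B55A0A7BD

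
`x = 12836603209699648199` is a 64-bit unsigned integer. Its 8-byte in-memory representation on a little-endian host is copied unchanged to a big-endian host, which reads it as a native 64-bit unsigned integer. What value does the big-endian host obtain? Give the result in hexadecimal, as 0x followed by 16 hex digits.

12836603209699648199 in 64-bit hexadecimal is 0xB224C69BA4C962C7.
Stored little-endian, the bytes at ascending addresses are C7 62 C9 A4 9B C6 24 B2.
Read back as big-endian, the last byte is least significant, giving 0xC762C9A49BC624B2.

0xC762C9A49BC624B2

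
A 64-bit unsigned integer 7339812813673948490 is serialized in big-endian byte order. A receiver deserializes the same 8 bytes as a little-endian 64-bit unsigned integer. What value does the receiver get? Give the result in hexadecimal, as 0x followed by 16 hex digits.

0x4A65E5B4DD40DC65

7339812813673948490 in 64-bit hexadecimal is 0x65DC40DDB4E5654A.
Stored big-endian, the bytes at ascending addresses are 65 DC 40 DD B4 E5 65 4A.
Read back as little-endian, the first byte is least significant, giving 0x4A65E5B4DD40DC65.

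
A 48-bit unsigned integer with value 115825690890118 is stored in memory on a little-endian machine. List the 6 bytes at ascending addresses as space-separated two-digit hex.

115825690890118 in hexadecimal, padded to 48 bits, is 0x6957C5294F86.
Split into bytes (most-significant first): 69 57 C5 29 4F 86.
In little-endian order the low byte comes first in memory.
So at ascending addresses the bytes are 86 4F 29 C5 57 69.

86 4F 29 C5 57 69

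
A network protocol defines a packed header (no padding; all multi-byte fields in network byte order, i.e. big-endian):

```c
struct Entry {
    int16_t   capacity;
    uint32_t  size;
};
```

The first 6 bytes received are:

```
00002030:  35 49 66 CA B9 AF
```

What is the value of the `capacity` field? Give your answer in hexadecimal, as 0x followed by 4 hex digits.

`capacity` is the first field, at byte offset 0, occupying 2 bytes.
Bytes at offsets 0..1: 35 49.
In big-endian order the high byte comes first in memory.
The bytes are already most-significant first: 0x3549.

0x3549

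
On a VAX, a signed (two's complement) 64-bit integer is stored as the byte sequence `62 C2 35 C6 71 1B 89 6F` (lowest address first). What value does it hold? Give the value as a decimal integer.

Little-endian: lowest address holds the least-significant byte.
Reassemble most-significant byte first: 6F 89 1B 71 C6 35 C2 62 → 0x6F891B71C635C262.
0x6F891B71C635C262 = 8036985185490027106.

8036985185490027106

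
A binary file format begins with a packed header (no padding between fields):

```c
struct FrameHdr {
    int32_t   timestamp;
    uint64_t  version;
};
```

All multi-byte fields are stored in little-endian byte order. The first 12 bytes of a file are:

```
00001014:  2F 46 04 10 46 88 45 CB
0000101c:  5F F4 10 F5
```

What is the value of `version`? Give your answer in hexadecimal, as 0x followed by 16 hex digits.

0xF510F45FCB458846

`version` follows `timestamp` (4 bytes), so it starts at byte offset 4 and occupies 8 bytes.
Bytes at offsets 4..11: 46 88 45 CB 5F F4 10 F5.
Little-endian stores the least-significant byte at the lowest address.
Reassemble most-significant byte first: F5 10 F4 5F CB 45 88 46 → 0xF510F45FCB458846.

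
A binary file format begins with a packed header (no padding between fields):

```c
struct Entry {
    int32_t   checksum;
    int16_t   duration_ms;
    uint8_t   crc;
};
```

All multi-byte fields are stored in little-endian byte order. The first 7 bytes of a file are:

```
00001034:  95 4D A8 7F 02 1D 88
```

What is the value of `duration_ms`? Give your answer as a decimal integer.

`duration_ms` follows `checksum` (4 bytes), so it starts at byte offset 4 and occupies 2 bytes.
Bytes at offsets 4..5: 02 1D.
Little-endian stores the least-significant byte at the lowest address.
Reassemble most-significant byte first: 1D 02 → 0x1D02.
0x1D02 = 7426.

7426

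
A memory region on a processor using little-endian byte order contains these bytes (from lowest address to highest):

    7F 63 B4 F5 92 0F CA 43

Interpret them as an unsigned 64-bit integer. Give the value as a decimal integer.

4884733869698605951

Little-endian stores the least-significant byte at the lowest address.
Reassemble most-significant byte first: 43 CA 0F 92 F5 B4 63 7F → 0x43CA0F92F5B4637F.
0x43CA0F92F5B4637F = 4884733869698605951.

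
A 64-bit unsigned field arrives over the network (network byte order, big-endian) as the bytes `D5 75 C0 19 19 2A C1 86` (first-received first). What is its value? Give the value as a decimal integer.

In big-endian order the high byte comes first in memory.
The bytes are already most-significant first: 0xD575C019192AC186.
0xD575C019192AC186 = 15381411316382744966.

15381411316382744966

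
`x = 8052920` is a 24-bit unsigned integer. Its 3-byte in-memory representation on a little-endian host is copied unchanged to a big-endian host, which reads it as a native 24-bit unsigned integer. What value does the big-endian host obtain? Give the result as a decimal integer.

8052920 in 24-bit hexadecimal is 0x7AE0B8.
Stored little-endian, the bytes at ascending addresses are B8 E0 7A.
Read back as big-endian, the last byte is least significant, giving 0xB8E07A.
0xB8E07A = 12116090.

12116090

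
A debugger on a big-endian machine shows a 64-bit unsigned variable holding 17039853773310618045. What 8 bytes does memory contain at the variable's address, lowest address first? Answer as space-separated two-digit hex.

EC 79 B8 B9 CE C7 69 BD

17039853773310618045 in hexadecimal, padded to 64 bits, is 0xEC79B8B9CEC769BD.
Split into bytes (most-significant first): EC 79 B8 B9 CE C7 69 BD.
Big-endian stores the most-significant byte at the lowest address.
So the memory order matches the most-significant-first order: EC 79 B8 B9 CE C7 69 BD.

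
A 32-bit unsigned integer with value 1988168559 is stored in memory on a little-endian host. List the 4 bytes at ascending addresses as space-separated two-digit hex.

6F 0B 81 76

1988168559 in hexadecimal, padded to 32 bits, is 0x76810B6F.
Split into bytes (most-significant first): 76 81 0B 6F.
In little-endian order the low byte comes first in memory.
So at ascending addresses the bytes are 6F 0B 81 76.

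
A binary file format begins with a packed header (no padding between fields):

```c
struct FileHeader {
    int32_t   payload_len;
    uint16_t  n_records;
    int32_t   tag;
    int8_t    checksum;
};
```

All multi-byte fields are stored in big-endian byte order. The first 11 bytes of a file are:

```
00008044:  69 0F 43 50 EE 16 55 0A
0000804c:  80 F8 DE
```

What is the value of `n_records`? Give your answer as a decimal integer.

60950

`n_records` follows `payload_len` (4 bytes), so it starts at byte offset 4 and occupies 2 bytes.
Bytes at offsets 4..5: EE 16.
In big-endian order the high byte comes first in memory.
The bytes are already most-significant first: 0xEE16.
0xEE16 = 60950.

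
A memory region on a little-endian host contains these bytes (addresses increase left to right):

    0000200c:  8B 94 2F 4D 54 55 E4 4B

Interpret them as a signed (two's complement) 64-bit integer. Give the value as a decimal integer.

Little-endian: lowest address holds the least-significant byte.
Reassemble most-significant byte first: 4B E4 55 54 4D 2F 94 8B → 0x4BE455544D2F948B.
0x4BE455544D2F948B = 5468589668095202443.

5468589668095202443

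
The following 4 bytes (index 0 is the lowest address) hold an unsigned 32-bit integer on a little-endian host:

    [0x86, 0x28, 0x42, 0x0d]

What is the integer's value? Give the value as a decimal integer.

222439558

Little-endian stores the least-significant byte at the lowest address.
Reassemble most-significant byte first: 0D 42 28 86 → 0x0D422886.
0x0D422886 = 222439558.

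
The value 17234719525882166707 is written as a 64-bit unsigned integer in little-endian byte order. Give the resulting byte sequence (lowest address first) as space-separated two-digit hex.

B3 FD B1 67 18 06 2E EF

17234719525882166707 in hexadecimal, padded to 64 bits, is 0xEF2E061867B1FDB3.
Split into bytes (most-significant first): EF 2E 06 18 67 B1 FD B3.
Little-endian stores the least-significant byte at the lowest address.
So at ascending addresses the bytes are B3 FD B1 67 18 06 2E EF.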